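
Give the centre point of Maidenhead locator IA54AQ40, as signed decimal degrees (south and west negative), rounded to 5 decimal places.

-85.33125, -9.96250

Field I=8, A=0: +8·20° lon, +0·10° lat → SW at lon -20°, lat -90°.
Square 5, 4: +5·2° lon, +4·1° lat → SW at lon -10°, lat -86°.
Subsquare a=0, q=16: +0·0.0833333° lon, +16·0.0416667° lat → SW at lon -10°, lat -85.3333°.
Extended square 4, 0: +4·0.00833333° lon, +0·0.00416667° lat → SW at lon -9.96667°, lat -85.3333°.
Cell spans 0.00833333° lon × 0.00416667° lat. Centre is SW corner plus half of each.
latitude -85.33125, longitude -9.96250.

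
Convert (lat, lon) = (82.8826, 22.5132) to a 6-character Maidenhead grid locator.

KR12gv

Offset from 180°W / 90°S: lon 202.5132°, lat 172.8826°.
Field: 202.5132/20 → 10 → K, 172.8826/10 → 17 → R; chars KR.
Square: 2.5132/2 → 1, 2.8826/1 → 2; chars 12.
Subsquare: 0.5132/0.0833333 → 6 → g, 0.8826/0.0416667 → 21 → v; chars gv.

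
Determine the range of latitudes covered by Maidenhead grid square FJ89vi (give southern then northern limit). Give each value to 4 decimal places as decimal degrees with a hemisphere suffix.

9.3333° N, 9.3750° N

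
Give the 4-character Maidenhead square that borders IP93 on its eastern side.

Longitude square 9; +1 → 10, wraps to 0, carry into field.
Longitude field I = 8; +1 → 9 = J.
The latitude characters are unchanged.

JP03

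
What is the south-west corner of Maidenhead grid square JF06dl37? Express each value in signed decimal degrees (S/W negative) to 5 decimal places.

-33.51250, 0.27500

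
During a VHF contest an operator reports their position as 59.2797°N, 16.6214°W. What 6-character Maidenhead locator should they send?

Shift to the Maidenhead origin (180°W, 90°S): lon 163.3786, lat 149.2797.
Field (20°×10°, letters A–R): lon ⌊163.3786/20⌋ = 8 → I; lat ⌊149.2797/10⌋ = 14 → O.
Square (2°×1°, digits 0–9): lon ⌊3.3786/2⌋ = 1; lat ⌊9.2797/1⌋ = 9.
Subsquare (5′×2.5′, letters a–x): lon ⌊1.3786/0.0833333⌋ = 16 → q; lat ⌊0.2797/0.0416667⌋ = 6 → g.

IO19qg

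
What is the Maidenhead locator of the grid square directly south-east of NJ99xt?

OJ09as

Longitude subsquare x = 23; +1 → 24, wraps to 0 = a, carry into square.
Longitude square 9; +1 → 10, wraps to 0, carry into field.
Longitude field N = 13; +1 → 14 = O.
Latitude subsquare t = 19; −1 → 18 = s.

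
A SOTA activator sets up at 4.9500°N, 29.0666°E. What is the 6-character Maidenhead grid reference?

KJ44mw

Add 180° to longitude and 90° to latitude: 209.0666, 94.9500.
Field: lon ⌊209.0666/20⌋ = 10 → K; lat ⌊94.9500/10⌋ = 9 → J.
Square: lon ⌊9.0666/2⌋ = 4; lat ⌊4.9500/1⌋ = 4.
Subsquare: lon ⌊1.0666/0.0833333⌋ = 12 → m; lat ⌊0.9500/0.0416667⌋ = 22 → w.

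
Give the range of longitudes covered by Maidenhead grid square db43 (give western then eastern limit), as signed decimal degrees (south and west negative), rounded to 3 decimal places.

-112.000, -110.000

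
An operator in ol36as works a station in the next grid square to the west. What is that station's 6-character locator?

OL26xs

Longitude subsquare a = 0; −1 → -1, wraps to 23 = x, carry into square.
Longitude square 3; −1 → 2.
The latitude characters are unchanged.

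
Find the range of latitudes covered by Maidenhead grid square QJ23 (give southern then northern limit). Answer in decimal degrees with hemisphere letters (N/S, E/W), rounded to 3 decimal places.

3.000° N, 4.000° N

Field Q=16, J=9: +16·20° lon, +9·10° lat → SW at lon 140°, lat 0°.
Square 2, 3: +2·2° lon, +3·1° lat → SW at lon 144°, lat 3°.
Cell spans 2° lon × 1° lat.
south 3.000° N, north 4.000° N.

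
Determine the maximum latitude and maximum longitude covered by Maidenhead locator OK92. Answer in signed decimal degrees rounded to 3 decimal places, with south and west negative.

Field O=14, K=10: +14·20° lon, +10·10° lat → SW at lon 100°, lat 10°.
Square 9, 2: +9·2° lon, +2·1° lat → SW at lon 118°, lat 12°.
Cell spans 2° lon × 1° lat. NE corner is SW corner plus one full cell.
latitude 13.000, longitude 120.000.

13.000, 120.000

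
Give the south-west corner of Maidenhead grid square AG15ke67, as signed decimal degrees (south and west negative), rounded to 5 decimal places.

Field A=0, G=6: +0·20° lon, +6·10° lat → SW at lon -180°, lat -30°.
Square 1, 5: +1·2° lon, +5·1° lat → SW at lon -178°, lat -25°.
Subsquare k=10, e=4: +10·0.0833333° lon, +4·0.0416667° lat → SW at lon -177.167°, lat -24.8333°.
Extended square 6, 7: +6·0.00833333° lon, +7·0.00416667° lat → SW at lon -177.117°, lat -24.8042°.
latitude -24.80417, longitude -177.11667.

-24.80417, -177.11667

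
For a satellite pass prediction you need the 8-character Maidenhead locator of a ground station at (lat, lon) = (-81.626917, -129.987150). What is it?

CA58ai19

Shift to the Maidenhead origin (180°W, 90°S): lon 50.01285, lat 8.37308.
Field: lon ⌊50.01285/20⌋ = 2 → C; lat ⌊8.37308/10⌋ = 0 → A.
Square: lon ⌊10.01285/2⌋ = 5; lat ⌊8.37308/1⌋ = 8.
Subsquare: lon ⌊0.01285/0.0833333⌋ = 0 → a; lat ⌊0.37308/0.0416667⌋ = 8 → i.
Extended square: lon ⌊0.01285/0.00833333⌋ = 1; lat ⌊0.03975/0.00416667⌋ = 9.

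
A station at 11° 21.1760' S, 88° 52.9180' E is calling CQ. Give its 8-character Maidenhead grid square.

NH48kp55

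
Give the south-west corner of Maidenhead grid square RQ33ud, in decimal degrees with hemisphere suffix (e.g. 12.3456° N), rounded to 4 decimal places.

73.1250° N, 167.6667° E

Field R=17, Q=16: +17·20° lon, +16·10° lat → SW at lon 160°, lat 70°.
Square 3, 3: +3·2° lon, +3·1° lat → SW at lon 166°, lat 73°.
Subsquare u=20, d=3: +20·0.0833333° lon, +3·0.0416667° lat → SW at lon 167.667°, lat 73.125°.
latitude 73.1250° N, longitude 167.6667° E.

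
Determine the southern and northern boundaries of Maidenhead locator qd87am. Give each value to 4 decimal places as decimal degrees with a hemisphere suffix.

52.5000° S, 52.4583° S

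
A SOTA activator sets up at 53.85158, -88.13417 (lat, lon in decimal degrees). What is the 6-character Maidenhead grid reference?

EO53wu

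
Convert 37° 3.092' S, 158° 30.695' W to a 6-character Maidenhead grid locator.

Shift to the Maidenhead origin (180°W, 90°S): lon 21.4884, lat 52.9485.
Field (20°×10°, letters A–R): 21.4884/20 → 1 → B, 52.9485/10 → 5 → F; chars BF.
Square (2°×1°, digits 0–9): 1.4884/2 → 0, 2.9485/1 → 2; chars 02.
Subsquare (5′×2.5′, letters a–x): 1.4884/0.0833333 → 17 → r, 0.9485/0.0416667 → 22 → w; chars rw.

BF02rw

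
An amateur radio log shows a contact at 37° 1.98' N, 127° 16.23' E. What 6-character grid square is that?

PM37pa

Add 180° to longitude and 90° to latitude: 307.2705, 127.0330.
Field: lon ⌊307.2705/20⌋ = 15 → P; lat ⌊127.0330/10⌋ = 12 → M.
Square: lon ⌊7.2705/2⌋ = 3; lat ⌊7.0330/1⌋ = 7.
Subsquare: lon ⌊1.2705/0.0833333⌋ = 15 → p; lat ⌊0.0330/0.0416667⌋ = 0 → a.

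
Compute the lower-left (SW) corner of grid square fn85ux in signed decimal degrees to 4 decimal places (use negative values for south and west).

45.9583, -62.3333

Field F=5, N=13: +5·20° lon, +13·10° lat → SW at lon -80°, lat 40°.
Square 8, 5: +8·2° lon, +5·1° lat → SW at lon -64°, lat 45°.
Subsquare u=20, x=23: +20·0.0833333° lon, +23·0.0416667° lat → SW at lon -62.3333°, lat 45.9583°.
latitude 45.9583, longitude -62.3333.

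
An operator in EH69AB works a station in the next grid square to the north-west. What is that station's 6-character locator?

Longitude subsquare a = 0; −1 → -1, wraps to 23 = x, carry into square.
Longitude square 6; −1 → 5.
Latitude subsquare b = 1; +1 → 2 = c.

EH59xc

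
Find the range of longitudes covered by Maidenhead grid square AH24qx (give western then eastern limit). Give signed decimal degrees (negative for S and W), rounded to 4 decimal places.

-174.6667, -174.5833

Field A=0, H=7: +0·20° lon, +7·10° lat → SW at lon -180°, lat -20°.
Square 2, 4: +2·2° lon, +4·1° lat → SW at lon -176°, lat -16°.
Subsquare q=16, x=23: +16·0.0833333° lon, +23·0.0416667° lat → SW at lon -174.667°, lat -15.0417°.
Cell spans 0.0833333° lon × 0.0416667° lat.
west -174.6667, east -174.5833.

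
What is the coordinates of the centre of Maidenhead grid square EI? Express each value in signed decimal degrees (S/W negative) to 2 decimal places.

-5.00, -90.00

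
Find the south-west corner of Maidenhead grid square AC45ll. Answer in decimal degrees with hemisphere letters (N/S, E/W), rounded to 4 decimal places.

64.5417° S, 171.0833° W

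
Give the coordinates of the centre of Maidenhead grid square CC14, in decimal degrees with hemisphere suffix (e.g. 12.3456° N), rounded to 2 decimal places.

65.50° S, 137.00° W

Field C=2, C=2: +2·20° lon, +2·10° lat → SW at lon -140°, lat -70°.
Square 1, 4: +1·2° lon, +4·1° lat → SW at lon -138°, lat -66°.
Cell spans 2° lon × 1° lat. Centre is SW corner plus half of each.
latitude 65.50° S, longitude 137.00° W.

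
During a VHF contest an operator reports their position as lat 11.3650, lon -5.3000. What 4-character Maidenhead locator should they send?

Offset from 180°W / 90°S: lon 174.70°, lat 101.36°.
Field: 174.70/20 → 8 → I, 101.36/10 → 10 → K; chars IK.
Square: 14.70/2 → 7, 1.36/1 → 1; chars 71.

IK71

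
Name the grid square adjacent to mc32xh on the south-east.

MC42ag

Longitude subsquare x = 23; +1 → 24, wraps to 0 = a, carry into square.
Longitude square 3; +1 → 4.
Latitude subsquare h = 7; −1 → 6 = g.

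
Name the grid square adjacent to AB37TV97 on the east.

AB37uv07

Longitude extended square 9; +1 → 10, wraps to 0, carry into subsquare.
Longitude subsquare t = 19; +1 → 20 = u.
The latitude characters are unchanged.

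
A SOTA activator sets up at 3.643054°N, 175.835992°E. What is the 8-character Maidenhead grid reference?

Add 180° to longitude and 90° to latitude: 355.83599, 93.64305.
Field: lon ⌊355.83599/20⌋ = 17 → R; lat ⌊93.64305/10⌋ = 9 → J.
Square: lon ⌊15.83599/2⌋ = 7; lat ⌊3.64305/1⌋ = 3.
Subsquare: lon ⌊1.83599/0.0833333⌋ = 22 → w; lat ⌊0.64305/0.0416667⌋ = 15 → p.
Extended square: lon ⌊0.00266/0.00833333⌋ = 0; lat ⌊0.01805/0.00416667⌋ = 4.

RJ73wp04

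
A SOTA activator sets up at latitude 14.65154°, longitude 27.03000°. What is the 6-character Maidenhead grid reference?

KK34mp

Offset from 180°W / 90°S: lon 207.0300°, lat 104.6515°.
Field: lon ⌊207.0300/20⌋ = 10 → K; lat ⌊104.6515/10⌋ = 10 → K.
Square: lon ⌊7.0300/2⌋ = 3; lat ⌊4.6515/1⌋ = 4.
Subsquare: lon ⌊1.0300/0.0833333⌋ = 12 → m; lat ⌊0.6515/0.0416667⌋ = 15 → p.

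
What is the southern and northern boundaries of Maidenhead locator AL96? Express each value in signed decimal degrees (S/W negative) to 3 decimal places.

26.000, 27.000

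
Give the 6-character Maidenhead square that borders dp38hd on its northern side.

DP38he

Latitude subsquare d = 3; +1 → 4 = e.
The longitude characters are unchanged.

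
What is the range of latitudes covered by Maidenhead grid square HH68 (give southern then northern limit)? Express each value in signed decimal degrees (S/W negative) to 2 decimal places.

Field H=7, H=7: +7·20° lon, +7·10° lat → SW at lon -40°, lat -20°.
Square 6, 8: +6·2° lon, +8·1° lat → SW at lon -28°, lat -12°.
Cell spans 2° lon × 1° lat.
south -12.00, north -11.00.

-12.00, -11.00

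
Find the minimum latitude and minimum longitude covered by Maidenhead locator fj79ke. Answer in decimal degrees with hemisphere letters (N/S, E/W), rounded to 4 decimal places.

9.1667° N, 65.1667° W

Field F=5, J=9: +5·20° lon, +9·10° lat → SW at lon -80°, lat 0°.
Square 7, 9: +7·2° lon, +9·1° lat → SW at lon -66°, lat 9°.
Subsquare k=10, e=4: +10·0.0833333° lon, +4·0.0416667° lat → SW at lon -65.1667°, lat 9.16667°.
latitude 9.1667° N, longitude 65.1667° W.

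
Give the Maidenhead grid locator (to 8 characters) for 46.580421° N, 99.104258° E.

Add 180° to longitude and 90° to latitude: 279.10426, 136.58042.
Field: lon ⌊279.10426/20⌋ = 13 → N; lat ⌊136.58042/10⌋ = 13 → N.
Square: lon ⌊19.10426/2⌋ = 9; lat ⌊6.58042/1⌋ = 6.
Subsquare: lon ⌊1.10426/0.0833333⌋ = 13 → n; lat ⌊0.58042/0.0416667⌋ = 13 → n.
Extended square: lon ⌊0.02092/0.00833333⌋ = 2; lat ⌊0.03875/0.00416667⌋ = 9.

NN96nn29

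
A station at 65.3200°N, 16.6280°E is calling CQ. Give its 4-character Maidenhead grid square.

JP85

Add 180° to longitude and 90° to latitude: 196.63, 155.32.
Field: 196.63/20 → 9 → J, 155.32/10 → 15 → P; chars JP.
Square: 16.63/2 → 8, 5.32/1 → 5; chars 85.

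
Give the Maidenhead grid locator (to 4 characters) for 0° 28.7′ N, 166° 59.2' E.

Add 180° to longitude and 90° to latitude: 346.99, 90.48.
Field: 346.99/20 → 17 → R, 90.48/10 → 9 → J; chars RJ.
Square: 6.99/2 → 3, 0.48/1 → 0; chars 30.

RJ30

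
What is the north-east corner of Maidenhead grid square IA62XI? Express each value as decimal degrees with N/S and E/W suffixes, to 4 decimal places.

87.6250° S, 6.0000° W

Field I=8, A=0: +8·20° lon, +0·10° lat → SW at lon -20°, lat -90°.
Square 6, 2: +6·2° lon, +2·1° lat → SW at lon -8°, lat -88°.
Subsquare x=23, i=8: +23·0.0833333° lon, +8·0.0416667° lat → SW at lon -6.08333°, lat -87.6667°.
Cell spans 0.0833333° lon × 0.0416667° lat. NE corner is SW corner plus one full cell.
latitude 87.6250° S, longitude 6.0000° W.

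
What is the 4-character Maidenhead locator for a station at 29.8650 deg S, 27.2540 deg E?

Add 180° to longitude and 90° to latitude: 207.25, 60.14.
Field: lon ⌊207.25/20⌋ = 10 → K; lat ⌊60.14/10⌋ = 6 → G.
Square: lon ⌊7.25/2⌋ = 3; lat ⌊0.14/1⌋ = 0.

KG30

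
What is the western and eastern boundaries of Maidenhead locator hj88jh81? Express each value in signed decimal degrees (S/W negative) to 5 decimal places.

-23.18333, -23.17500

Field H=7, J=9: +7·20° lon, +9·10° lat → SW at lon -40°, lat 0°.
Square 8, 8: +8·2° lon, +8·1° lat → SW at lon -24°, lat 8°.
Subsquare j=9, h=7: +9·0.0833333° lon, +7·0.0416667° lat → SW at lon -23.25°, lat 8.29167°.
Extended square 8, 1: +8·0.00833333° lon, +1·0.00416667° lat → SW at lon -23.1833°, lat 8.29583°.
Cell spans 0.00833333° lon × 0.00416667° lat.
west -23.18333, east -23.17500.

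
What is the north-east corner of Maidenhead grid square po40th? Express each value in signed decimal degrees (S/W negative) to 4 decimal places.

50.3333, 129.6667

Field P=15, O=14: +15·20° lon, +14·10° lat → SW at lon 120°, lat 50°.
Square 4, 0: +4·2° lon, +0·1° lat → SW at lon 128°, lat 50°.
Subsquare t=19, h=7: +19·0.0833333° lon, +7·0.0416667° lat → SW at lon 129.583°, lat 50.2917°.
Cell spans 0.0833333° lon × 0.0416667° lat. NE corner is SW corner plus one full cell.
latitude 50.3333, longitude 129.6667.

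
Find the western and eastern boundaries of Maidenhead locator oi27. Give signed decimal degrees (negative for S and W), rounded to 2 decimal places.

Field O=14, I=8: +14·20° lon, +8·10° lat → SW at lon 100°, lat -10°.
Square 2, 7: +2·2° lon, +7·1° lat → SW at lon 104°, lat -3°.
Cell spans 2° lon × 1° lat.
west 104.00, east 106.00.

104.00, 106.00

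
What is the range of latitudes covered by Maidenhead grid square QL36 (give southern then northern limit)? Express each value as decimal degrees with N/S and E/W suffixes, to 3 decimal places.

Field Q=16, L=11: +16·20° lon, +11·10° lat → SW at lon 140°, lat 20°.
Square 3, 6: +3·2° lon, +6·1° lat → SW at lon 146°, lat 26°.
Cell spans 2° lon × 1° lat.
south 26.000° N, north 27.000° N.

26.000° N, 27.000° N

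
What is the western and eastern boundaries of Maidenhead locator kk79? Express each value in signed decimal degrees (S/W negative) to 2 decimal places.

34.00, 36.00

Field K=10, K=10: +10·20° lon, +10·10° lat → SW at lon 20°, lat 10°.
Square 7, 9: +7·2° lon, +9·1° lat → SW at lon 34°, lat 19°.
Cell spans 2° lon × 1° lat.
west 34.00, east 36.00.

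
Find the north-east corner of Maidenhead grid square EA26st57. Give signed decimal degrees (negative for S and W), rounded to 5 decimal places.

Field E=4, A=0: +4·20° lon, +0·10° lat → SW at lon -100°, lat -90°.
Square 2, 6: +2·2° lon, +6·1° lat → SW at lon -96°, lat -84°.
Subsquare s=18, t=19: +18·0.0833333° lon, +19·0.0416667° lat → SW at lon -94.5°, lat -83.2083°.
Extended square 5, 7: +5·0.00833333° lon, +7·0.00416667° lat → SW at lon -94.4583°, lat -83.1792°.
Cell spans 0.00833333° lon × 0.00416667° lat. NE corner is SW corner plus one full cell.
latitude -83.17500, longitude -94.45000.

-83.17500, -94.45000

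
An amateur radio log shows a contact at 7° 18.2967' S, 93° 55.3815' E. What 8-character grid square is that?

Shift to the Maidenhead origin (180°W, 90°S): lon 273.92302, lat 82.69505.
Field (20°×10°, letters A–R): 273.92302/20 → 13 → N, 82.69505/10 → 8 → I; chars NI.
Square (2°×1°, digits 0–9): 13.92302/2 → 6, 2.69505/1 → 2; chars 62.
Subsquare (5′×2.5′, letters a–x): 1.92302/0.0833333 → 23 → x, 0.69505/0.0416667 → 16 → q; chars xq.
Extended square (30″×15″, digits 0–9): 0.00636/0.00833333 → 0, 0.02839/0.00416667 → 6; chars 06.

NI62xq06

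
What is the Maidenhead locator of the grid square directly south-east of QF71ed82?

QF71ed91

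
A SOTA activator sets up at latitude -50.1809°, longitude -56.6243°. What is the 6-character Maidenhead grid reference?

Offset from 180°W / 90°S: lon 123.3757°, lat 39.8191°.
Field: lon ⌊123.3757/20⌋ = 6 → G; lat ⌊39.8191/10⌋ = 3 → D.
Square: lon ⌊3.3757/2⌋ = 1; lat ⌊9.8191/1⌋ = 9.
Subsquare: lon ⌊1.3757/0.0833333⌋ = 16 → q; lat ⌊0.8191/0.0416667⌋ = 19 → t.

GD19qt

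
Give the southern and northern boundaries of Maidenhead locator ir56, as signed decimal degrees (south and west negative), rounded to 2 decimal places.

86.00, 87.00

Field I=8, R=17: +8·20° lon, +17·10° lat → SW at lon -20°, lat 80°.
Square 5, 6: +5·2° lon, +6·1° lat → SW at lon -10°, lat 86°.
Cell spans 2° lon × 1° lat.
south 86.00, north 87.00.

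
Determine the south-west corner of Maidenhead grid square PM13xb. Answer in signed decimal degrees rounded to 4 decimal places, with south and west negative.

33.0417, 123.9167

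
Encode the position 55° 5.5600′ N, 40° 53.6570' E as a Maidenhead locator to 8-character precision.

Shift to the Maidenhead origin (180°W, 90°S): lon 220.89428, lat 145.09267.
Field: 220.89428/20 → 11 → L, 145.09267/10 → 14 → O; chars LO.
Square: 0.89428/2 → 0, 5.09267/1 → 5; chars 05.
Subsquare: 0.89428/0.0833333 → 10 → k, 0.09267/0.0416667 → 2 → c; chars kc.
Extended square: 0.06095/0.00833333 → 7, 0.00933/0.00416667 → 2; chars 72.

LO05kc72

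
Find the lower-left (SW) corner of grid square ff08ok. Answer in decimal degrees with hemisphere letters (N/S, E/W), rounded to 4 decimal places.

31.5833° S, 78.8333° W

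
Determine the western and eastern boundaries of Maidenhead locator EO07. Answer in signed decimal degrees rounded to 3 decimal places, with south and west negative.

-100.000, -98.000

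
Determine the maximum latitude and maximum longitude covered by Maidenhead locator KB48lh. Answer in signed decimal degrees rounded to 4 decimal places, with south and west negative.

Field K=10, B=1: +10·20° lon, +1·10° lat → SW at lon 20°, lat -80°.
Square 4, 8: +4·2° lon, +8·1° lat → SW at lon 28°, lat -72°.
Subsquare l=11, h=7: +11·0.0833333° lon, +7·0.0416667° lat → SW at lon 28.9167°, lat -71.7083°.
Cell spans 0.0833333° lon × 0.0416667° lat. NE corner is SW corner plus one full cell.
latitude -71.6667, longitude 29.0000.

-71.6667, 29.0000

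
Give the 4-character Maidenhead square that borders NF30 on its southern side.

NE39

Latitude square 0; −1 → -1, wraps to 9, carry into field.
Latitude field F = 5; −1 → 4 = E.
The longitude characters are unchanged.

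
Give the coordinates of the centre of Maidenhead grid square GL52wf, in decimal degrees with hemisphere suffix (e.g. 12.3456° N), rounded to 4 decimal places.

Field G=6, L=11: +6·20° lon, +11·10° lat → SW at lon -60°, lat 20°.
Square 5, 2: +5·2° lon, +2·1° lat → SW at lon -50°, lat 22°.
Subsquare w=22, f=5: +22·0.0833333° lon, +5·0.0416667° lat → SW at lon -48.1667°, lat 22.2083°.
Cell spans 0.0833333° lon × 0.0416667° lat. Centre is SW corner plus half of each.
latitude 22.2292° N, longitude 48.1250° W.

22.2292° N, 48.1250° W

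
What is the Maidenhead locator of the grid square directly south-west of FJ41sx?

Longitude subsquare s = 18; −1 → 17 = r.
Latitude subsquare x = 23; −1 → 22 = w.

FJ41rw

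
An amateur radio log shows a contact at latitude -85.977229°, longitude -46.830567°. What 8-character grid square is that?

Offset from 180°W / 90°S: lon 133.16943°, lat 4.02277°.
Field: 133.16943/20 → 6 → G, 4.02277/10 → 0 → A; chars GA.
Square: 13.16943/2 → 6, 4.02277/1 → 4; chars 64.
Subsquare: 1.16943/0.0833333 → 14 → o, 0.02277/0.0416667 → 0 → a; chars oa.
Extended square: 0.00277/0.00833333 → 0, 0.02277/0.00416667 → 5; chars 05.

GA64oa05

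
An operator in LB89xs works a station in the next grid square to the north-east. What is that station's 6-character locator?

LB99at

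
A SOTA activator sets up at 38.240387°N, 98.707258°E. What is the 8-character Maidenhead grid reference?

NM98if47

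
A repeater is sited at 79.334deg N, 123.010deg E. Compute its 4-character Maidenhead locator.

PQ19

Shift to the Maidenhead origin (180°W, 90°S): lon 303.01, lat 169.33.
Field: lon ⌊303.01/20⌋ = 15 → P; lat ⌊169.33/10⌋ = 16 → Q.
Square: lon ⌊3.01/2⌋ = 1; lat ⌊9.33/1⌋ = 9.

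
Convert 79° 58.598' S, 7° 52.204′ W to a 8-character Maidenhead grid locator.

Shift to the Maidenhead origin (180°W, 90°S): lon 172.12993, lat 10.02337.
Field: lon ⌊172.12993/20⌋ = 8 → I; lat ⌊10.02337/10⌋ = 1 → B.
Square: lon ⌊12.12993/2⌋ = 6; lat ⌊0.02337/1⌋ = 0.
Subsquare: lon ⌊0.12993/0.0833333⌋ = 1 → b; lat ⌊0.02337/0.0416667⌋ = 0 → a.
Extended square: lon ⌊0.04660/0.00833333⌋ = 5; lat ⌊0.02337/0.00416667⌋ = 5.

IB60ba55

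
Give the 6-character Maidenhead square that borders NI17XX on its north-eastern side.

Longitude subsquare x = 23; +1 → 24, wraps to 0 = a, carry into square.
Longitude square 1; +1 → 2.
Latitude subsquare x = 23; +1 → 24, wraps to 0 = a, carry into square.
Latitude square 7; +1 → 8.

NI28aa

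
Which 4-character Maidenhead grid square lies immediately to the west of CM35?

CM25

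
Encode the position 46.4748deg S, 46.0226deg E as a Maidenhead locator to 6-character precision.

LE33am

Offset from 180°W / 90°S: lon 226.0226°, lat 43.5252°.
Field: 226.0226/20 → 11 → L, 43.5252/10 → 4 → E; chars LE.
Square: 6.0226/2 → 3, 3.5252/1 → 3; chars 33.
Subsquare: 0.0226/0.0833333 → 0 → a, 0.5252/0.0416667 → 12 → m; chars am.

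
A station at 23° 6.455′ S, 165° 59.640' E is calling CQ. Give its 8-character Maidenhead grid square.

Offset from 180°W / 90°S: lon 345.99400°, lat 66.89242°.
Field (20°×10°, letters A–R): 345.99400/20 → 17 → R, 66.89242/10 → 6 → G; chars RG.
Square (2°×1°, digits 0–9): 5.99400/2 → 2, 6.89242/1 → 6; chars 26.
Subsquare (5′×2.5′, letters a–x): 1.99400/0.0833333 → 23 → x, 0.89242/0.0416667 → 21 → v; chars xv.
Extended square (30″×15″, digits 0–9): 0.07733/0.00833333 → 9, 0.01742/0.00416667 → 4; chars 94.

RG26xv94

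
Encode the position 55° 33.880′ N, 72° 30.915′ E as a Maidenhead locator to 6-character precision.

Shift to the Maidenhead origin (180°W, 90°S): lon 252.5152, lat 145.5647.
Field: lon ⌊252.5152/20⌋ = 12 → M; lat ⌊145.5647/10⌋ = 14 → O.
Square: lon ⌊12.5152/2⌋ = 6; lat ⌊5.5647/1⌋ = 5.
Subsquare: lon ⌊0.5152/0.0833333⌋ = 6 → g; lat ⌊0.5647/0.0416667⌋ = 13 → n.

MO65gn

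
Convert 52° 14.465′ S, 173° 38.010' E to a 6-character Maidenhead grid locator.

RD67ts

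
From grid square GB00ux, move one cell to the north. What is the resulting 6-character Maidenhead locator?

GB01ua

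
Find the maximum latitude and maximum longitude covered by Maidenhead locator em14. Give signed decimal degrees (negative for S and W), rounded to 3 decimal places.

35.000, -96.000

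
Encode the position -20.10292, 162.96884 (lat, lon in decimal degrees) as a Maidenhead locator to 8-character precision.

RG19lv65

Add 180° to longitude and 90° to latitude: 342.96884, 69.89708.
Field: lon ⌊342.96884/20⌋ = 17 → R; lat ⌊69.89708/10⌋ = 6 → G.
Square: lon ⌊2.96884/2⌋ = 1; lat ⌊9.89708/1⌋ = 9.
Subsquare: lon ⌊0.96884/0.0833333⌋ = 11 → l; lat ⌊0.89708/0.0416667⌋ = 21 → v.
Extended square: lon ⌊0.05217/0.00833333⌋ = 6; lat ⌊0.02208/0.00416667⌋ = 5.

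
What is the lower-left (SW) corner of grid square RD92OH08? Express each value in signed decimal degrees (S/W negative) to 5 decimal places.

-57.67500, 179.16667

Field R=17, D=3: +17·20° lon, +3·10° lat → SW at lon 160°, lat -60°.
Square 9, 2: +9·2° lon, +2·1° lat → SW at lon 178°, lat -58°.
Subsquare o=14, h=7: +14·0.0833333° lon, +7·0.0416667° lat → SW at lon 179.167°, lat -57.7083°.
Extended square 0, 8: +0·0.00833333° lon, +8·0.00416667° lat → SW at lon 179.167°, lat -57.675°.
latitude -57.67500, longitude 179.16667.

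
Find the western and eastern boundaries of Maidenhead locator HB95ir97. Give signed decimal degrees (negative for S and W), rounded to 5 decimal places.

Field H=7, B=1: +7·20° lon, +1·10° lat → SW at lon -40°, lat -80°.
Square 9, 5: +9·2° lon, +5·1° lat → SW at lon -22°, lat -75°.
Subsquare i=8, r=17: +8·0.0833333° lon, +17·0.0416667° lat → SW at lon -21.3333°, lat -74.2917°.
Extended square 9, 7: +9·0.00833333° lon, +7·0.00416667° lat → SW at lon -21.2583°, lat -74.2625°.
Cell spans 0.00833333° lon × 0.00416667° lat.
west -21.25833, east -21.25000.

-21.25833, -21.25000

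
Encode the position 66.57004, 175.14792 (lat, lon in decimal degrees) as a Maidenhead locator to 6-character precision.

Shift to the Maidenhead origin (180°W, 90°S): lon 355.1479, lat 156.5700.
Field: lon ⌊355.1479/20⌋ = 17 → R; lat ⌊156.5700/10⌋ = 15 → P.
Square: lon ⌊15.1479/2⌋ = 7; lat ⌊6.5700/1⌋ = 6.
Subsquare: lon ⌊1.1479/0.0833333⌋ = 13 → n; lat ⌊0.5700/0.0416667⌋ = 13 → n.

RP76nn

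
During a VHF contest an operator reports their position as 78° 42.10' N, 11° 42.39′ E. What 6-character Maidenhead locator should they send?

JQ58uq

Add 180° to longitude and 90° to latitude: 191.7065, 168.7017.
Field: lon ⌊191.7065/20⌋ = 9 → J; lat ⌊168.7017/10⌋ = 16 → Q.
Square: lon ⌊11.7065/2⌋ = 5; lat ⌊8.7017/1⌋ = 8.
Subsquare: lon ⌊1.7065/0.0833333⌋ = 20 → u; lat ⌊0.7017/0.0416667⌋ = 16 → q.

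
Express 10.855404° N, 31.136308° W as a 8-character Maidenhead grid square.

Shift to the Maidenhead origin (180°W, 90°S): lon 148.86369, lat 100.85540.
Field: 148.86369/20 → 7 → H, 100.85540/10 → 10 → K; chars HK.
Square: 8.86369/2 → 4, 0.85540/1 → 0; chars 40.
Subsquare: 0.86369/0.0833333 → 10 → k, 0.85540/0.0416667 → 20 → u; chars ku.
Extended square: 0.03036/0.00833333 → 3, 0.02207/0.00416667 → 5; chars 35.

HK40ku35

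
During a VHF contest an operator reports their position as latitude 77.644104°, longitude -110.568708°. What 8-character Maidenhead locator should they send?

DQ47rp14

Offset from 180°W / 90°S: lon 69.43129°, lat 167.64410°.
Field (20°×10°, letters A–R): 69.43129/20 → 3 → D, 167.64410/10 → 16 → Q; chars DQ.
Square (2°×1°, digits 0–9): 9.43129/2 → 4, 7.64410/1 → 7; chars 47.
Subsquare (5′×2.5′, letters a–x): 1.43129/0.0833333 → 17 → r, 0.64410/0.0416667 → 15 → p; chars rp.
Extended square (30″×15″, digits 0–9): 0.01463/0.00833333 → 1, 0.01910/0.00416667 → 4; chars 14.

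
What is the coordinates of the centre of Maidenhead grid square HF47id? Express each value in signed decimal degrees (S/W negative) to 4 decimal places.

Field H=7, F=5: +7·20° lon, +5·10° lat → SW at lon -40°, lat -40°.
Square 4, 7: +4·2° lon, +7·1° lat → SW at lon -32°, lat -33°.
Subsquare i=8, d=3: +8·0.0833333° lon, +3·0.0416667° lat → SW at lon -31.3333°, lat -32.875°.
Cell spans 0.0833333° lon × 0.0416667° lat. Centre is SW corner plus half of each.
latitude -32.8542, longitude -31.2917.

-32.8542, -31.2917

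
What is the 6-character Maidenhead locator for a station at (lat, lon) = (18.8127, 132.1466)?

PK68bt

Shift to the Maidenhead origin (180°W, 90°S): lon 312.1466, lat 108.8127.
Field: 312.1466/20 → 15 → P, 108.8127/10 → 10 → K; chars PK.
Square: 12.1466/2 → 6, 8.8127/1 → 8; chars 68.
Subsquare: 0.1466/0.0833333 → 1 → b, 0.8127/0.0416667 → 19 → t; chars bt.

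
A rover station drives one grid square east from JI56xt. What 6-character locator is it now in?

JI66at

Longitude subsquare x = 23; +1 → 24, wraps to 0 = a, carry into square.
Longitude square 5; +1 → 6.
The latitude characters are unchanged.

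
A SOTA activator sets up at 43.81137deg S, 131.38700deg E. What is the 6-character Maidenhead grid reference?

PE56qe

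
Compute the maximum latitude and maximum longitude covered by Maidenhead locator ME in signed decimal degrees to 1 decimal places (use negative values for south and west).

Field M=12, E=4: +12·20° lon, +4·10° lat → SW at lon 60°, lat -50°.
Cell spans 20° lon × 10° lat. NE corner is SW corner plus one full cell.
latitude -40.0, longitude 80.0.

-40.0, 80.0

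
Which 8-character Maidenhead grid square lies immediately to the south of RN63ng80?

Latitude extended square 0; −1 → -1, wraps to 9, carry into subsquare.
Latitude subsquare g = 6; −1 → 5 = f.
The longitude characters are unchanged.

RN63nf89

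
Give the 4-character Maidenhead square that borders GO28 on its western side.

Longitude square 2; −1 → 1.
The latitude characters are unchanged.

GO18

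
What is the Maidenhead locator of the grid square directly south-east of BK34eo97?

BK34fo06

Longitude extended square 9; +1 → 10, wraps to 0, carry into subsquare.
Longitude subsquare e = 4; +1 → 5 = f.
Latitude extended square 7; −1 → 6.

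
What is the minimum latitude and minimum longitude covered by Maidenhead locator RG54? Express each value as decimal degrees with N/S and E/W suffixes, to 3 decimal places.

Field R=17, G=6: +17·20° lon, +6·10° lat → SW at lon 160°, lat -30°.
Square 5, 4: +5·2° lon, +4·1° lat → SW at lon 170°, lat -26°.
latitude 26.000° S, longitude 170.000° E.

26.000° S, 170.000° E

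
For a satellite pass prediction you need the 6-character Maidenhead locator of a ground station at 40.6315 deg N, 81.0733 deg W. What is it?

EN90lp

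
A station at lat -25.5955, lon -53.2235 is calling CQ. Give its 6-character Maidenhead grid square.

Shift to the Maidenhead origin (180°W, 90°S): lon 126.7765, lat 64.4045.
Field: lon ⌊126.7765/20⌋ = 6 → G; lat ⌊64.4045/10⌋ = 6 → G.
Square: lon ⌊6.7765/2⌋ = 3; lat ⌊4.4045/1⌋ = 4.
Subsquare: lon ⌊0.7765/0.0833333⌋ = 9 → j; lat ⌊0.4045/0.0416667⌋ = 9 → j.

GG34jj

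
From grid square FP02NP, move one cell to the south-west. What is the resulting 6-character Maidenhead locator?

Longitude subsquare n = 13; −1 → 12 = m.
Latitude subsquare p = 15; −1 → 14 = o.

FP02mo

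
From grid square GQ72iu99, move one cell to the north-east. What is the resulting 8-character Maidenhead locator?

Longitude extended square 9; +1 → 10, wraps to 0, carry into subsquare.
Longitude subsquare i = 8; +1 → 9 = j.
Latitude extended square 9; +1 → 10, wraps to 0, carry into subsquare.
Latitude subsquare u = 20; +1 → 21 = v.

GQ72jv00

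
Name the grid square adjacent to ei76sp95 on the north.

EI76sp96

Latitude extended square 5; +1 → 6.
The longitude characters are unchanged.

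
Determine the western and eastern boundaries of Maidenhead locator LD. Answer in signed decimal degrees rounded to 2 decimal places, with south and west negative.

40.00, 60.00

Field L=11, D=3: +11·20° lon, +3·10° lat → SW at lon 40°, lat -60°.
Cell spans 20° lon × 10° lat.
west 40.00, east 60.00.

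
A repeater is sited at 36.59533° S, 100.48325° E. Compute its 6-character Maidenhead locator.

Shift to the Maidenhead origin (180°W, 90°S): lon 280.4832, lat 53.4047.
Field (20°×10°, letters A–R): lon ⌊280.4832/20⌋ = 14 → O; lat ⌊53.4047/10⌋ = 5 → F.
Square (2°×1°, digits 0–9): lon ⌊0.4832/2⌋ = 0; lat ⌊3.4047/1⌋ = 3.
Subsquare (5′×2.5′, letters a–x): lon ⌊0.4832/0.0833333⌋ = 5 → f; lat ⌊0.4047/0.0416667⌋ = 9 → j.

OF03fj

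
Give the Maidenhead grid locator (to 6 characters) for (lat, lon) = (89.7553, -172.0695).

AR39xs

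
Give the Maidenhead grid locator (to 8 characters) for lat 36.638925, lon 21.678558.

KM06up13

Add 180° to longitude and 90° to latitude: 201.67856, 126.63893.
Field: 201.67856/20 → 10 → K, 126.63893/10 → 12 → M; chars KM.
Square: 1.67856/2 → 0, 6.63893/1 → 6; chars 06.
Subsquare: 1.67856/0.0833333 → 20 → u, 0.63893/0.0416667 → 15 → p; chars up.
Extended square: 0.01189/0.00833333 → 1, 0.01393/0.00416667 → 3; chars 13.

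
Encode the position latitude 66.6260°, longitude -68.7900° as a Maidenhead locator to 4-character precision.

FP56

Add 180° to longitude and 90° to latitude: 111.21, 156.63.
Field: 111.21/20 → 5 → F, 156.63/10 → 15 → P; chars FP.
Square: 11.21/2 → 5, 6.63/1 → 6; chars 56.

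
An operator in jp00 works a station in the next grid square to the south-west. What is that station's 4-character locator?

Longitude square 0; −1 → -1, wraps to 9, carry into field.
Longitude field J = 9; −1 → 8 = I.
Latitude square 0; −1 → -1, wraps to 9, carry into field.
Latitude field P = 15; −1 → 14 = O.

IO99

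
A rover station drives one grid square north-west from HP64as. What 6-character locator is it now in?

HP54xt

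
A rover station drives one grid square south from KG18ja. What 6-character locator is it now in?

KG17jx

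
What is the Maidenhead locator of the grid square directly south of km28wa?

KM27wx

Latitude subsquare a = 0; −1 → -1, wraps to 23 = x, carry into square.
Latitude square 8; −1 → 7.
The longitude characters are unchanged.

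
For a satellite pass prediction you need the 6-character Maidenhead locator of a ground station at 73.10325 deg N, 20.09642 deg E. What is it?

Add 180° to longitude and 90° to latitude: 200.0964, 163.1033.
Field: lon ⌊200.0964/20⌋ = 10 → K; lat ⌊163.1033/10⌋ = 16 → Q.
Square: lon ⌊0.0964/2⌋ = 0; lat ⌊3.1033/1⌋ = 3.
Subsquare: lon ⌊0.0964/0.0833333⌋ = 1 → b; lat ⌊0.1033/0.0416667⌋ = 2 → c.

KQ03bc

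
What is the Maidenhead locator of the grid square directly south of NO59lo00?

NO59ln09

Latitude extended square 0; −1 → -1, wraps to 9, carry into subsquare.
Latitude subsquare o = 14; −1 → 13 = n.
The longitude characters are unchanged.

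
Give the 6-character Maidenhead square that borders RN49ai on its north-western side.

Longitude subsquare a = 0; −1 → -1, wraps to 23 = x, carry into square.
Longitude square 4; −1 → 3.
Latitude subsquare i = 8; +1 → 9 = j.

RN39xj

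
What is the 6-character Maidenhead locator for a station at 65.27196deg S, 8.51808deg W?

IC54rr

Add 180° to longitude and 90° to latitude: 171.4819, 24.7280.
Field (20°×10°, letters A–R): lon ⌊171.4819/20⌋ = 8 → I; lat ⌊24.7280/10⌋ = 2 → C.
Square (2°×1°, digits 0–9): lon ⌊11.4819/2⌋ = 5; lat ⌊4.7280/1⌋ = 4.
Subsquare (5′×2.5′, letters a–x): lon ⌊1.4819/0.0833333⌋ = 17 → r; lat ⌊0.7280/0.0416667⌋ = 17 → r.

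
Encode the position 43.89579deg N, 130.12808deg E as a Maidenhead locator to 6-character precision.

PN53bv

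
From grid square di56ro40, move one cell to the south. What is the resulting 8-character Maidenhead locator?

DI56rn49

Latitude extended square 0; −1 → -1, wraps to 9, carry into subsquare.
Latitude subsquare o = 14; −1 → 13 = n.
The longitude characters are unchanged.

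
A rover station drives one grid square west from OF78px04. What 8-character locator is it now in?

OF78ox94

Longitude extended square 0; −1 → -1, wraps to 9, carry into subsquare.
Longitude subsquare p = 15; −1 → 14 = o.
The latitude characters are unchanged.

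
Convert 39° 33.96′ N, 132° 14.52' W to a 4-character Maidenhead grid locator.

CM39

Shift to the Maidenhead origin (180°W, 90°S): lon 47.76, lat 129.57.
Field: 47.76/20 → 2 → C, 129.57/10 → 12 → M; chars CM.
Square: 7.76/2 → 3, 9.57/1 → 9; chars 39.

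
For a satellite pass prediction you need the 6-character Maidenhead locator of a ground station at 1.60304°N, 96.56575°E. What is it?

NJ81go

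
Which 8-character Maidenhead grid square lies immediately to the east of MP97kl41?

MP97kl51

Longitude extended square 4; +1 → 5.
The latitude characters are unchanged.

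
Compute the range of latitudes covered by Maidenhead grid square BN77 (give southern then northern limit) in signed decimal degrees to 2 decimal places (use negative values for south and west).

47.00, 48.00

Field B=1, N=13: +1·20° lon, +13·10° lat → SW at lon -160°, lat 40°.
Square 7, 7: +7·2° lon, +7·1° lat → SW at lon -146°, lat 47°.
Cell spans 2° lon × 1° lat.
south 47.00, north 48.00.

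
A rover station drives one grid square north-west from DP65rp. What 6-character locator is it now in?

DP65qq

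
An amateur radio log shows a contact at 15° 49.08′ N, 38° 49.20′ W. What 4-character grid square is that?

Shift to the Maidenhead origin (180°W, 90°S): lon 141.18, lat 105.82.
Field: lon ⌊141.18/20⌋ = 7 → H; lat ⌊105.82/10⌋ = 10 → K.
Square: lon ⌊1.18/2⌋ = 0; lat ⌊5.82/1⌋ = 5.

HK05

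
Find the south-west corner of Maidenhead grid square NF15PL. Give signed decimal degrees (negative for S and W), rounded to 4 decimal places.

-34.5417, 83.2500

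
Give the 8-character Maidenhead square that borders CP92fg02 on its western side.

CP92eg92

Longitude extended square 0; −1 → -1, wraps to 9, carry into subsquare.
Longitude subsquare f = 5; −1 → 4 = e.
The latitude characters are unchanged.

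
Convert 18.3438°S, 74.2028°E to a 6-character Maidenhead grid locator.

MH71cp

Offset from 180°W / 90°S: lon 254.2028°, lat 71.6562°.
Field: 254.2028/20 → 12 → M, 71.6562/10 → 7 → H; chars MH.
Square: 14.2028/2 → 7, 1.6562/1 → 1; chars 71.
Subsquare: 0.2028/0.0833333 → 2 → c, 0.6562/0.0416667 → 15 → p; chars cp.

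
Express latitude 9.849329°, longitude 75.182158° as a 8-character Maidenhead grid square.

Add 180° to longitude and 90° to latitude: 255.18216, 99.84933.
Field (20°×10°, letters A–R): lon ⌊255.18216/20⌋ = 12 → M; lat ⌊99.84933/10⌋ = 9 → J.
Square (2°×1°, digits 0–9): lon ⌊15.18216/2⌋ = 7; lat ⌊9.84933/1⌋ = 9.
Subsquare (5′×2.5′, letters a–x): lon ⌊1.18216/0.0833333⌋ = 14 → o; lat ⌊0.84933/0.0416667⌋ = 20 → u.
Extended square (30″×15″, digits 0–9): lon ⌊0.01549/0.00833333⌋ = 1; lat ⌊0.01600/0.00416667⌋ = 3.

MJ79ou13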